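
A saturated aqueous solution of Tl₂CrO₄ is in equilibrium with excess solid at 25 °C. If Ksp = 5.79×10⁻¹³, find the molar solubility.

5.25×10⁻⁵ M

Tl₂CrO₄(s) ⇌ 2 Tl⁺(aq) + CrO₄²⁻(aq)
Call the molar solubility s, so that [Tl⁺] = 2s and [CrO₄²⁻] = s.
Ksp = [Tl⁺]^2[CrO₄²⁻] = (2s)^2 · s = 4s^3
4s^3 = 5.79×10⁻¹³  ⇒  s^3 = 1.45×10⁻¹³
s = (1.45×10⁻¹³)^(1/3) = 5.25×10⁻⁵ mol L⁻¹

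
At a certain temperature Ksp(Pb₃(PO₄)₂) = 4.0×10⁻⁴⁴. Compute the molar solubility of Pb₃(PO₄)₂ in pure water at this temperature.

Pb₃(PO₄)₂(s) ⇌ 3 Pb²⁺(aq) + 2 PO₄³⁻(aq)
With molar solubility s: [Pb²⁺] = 3s, [PO₄³⁻] = 2s.
Ksp = [Pb²⁺]^3[PO₄³⁻]^2 = (3s)^3 · (2s)^2 = 108s^5
108s^5 = 4.0×10⁻⁴⁴  ⇒  s^5 = 3.7×10⁻⁴⁶
Taking the 5th root, s = 8.2×10⁻¹⁰ mol/L.

8.2×10⁻¹⁰ M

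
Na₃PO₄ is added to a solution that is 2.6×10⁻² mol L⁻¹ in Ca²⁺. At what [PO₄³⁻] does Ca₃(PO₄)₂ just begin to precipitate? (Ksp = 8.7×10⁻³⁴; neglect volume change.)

Each salt precipitates once Q = Ksp for that salt.
Ca₃(PO₄)₂(s) ⇌ 3 Ca²⁺(aq) + 2 PO₄³⁻(aq)
Ksp = [Ca²⁺]^3[PO₄³⁻]^2 = [PO₄³⁻]^2(2.6×10⁻²)^3
[PO₄³⁻]^2 = 8.7×10⁻³⁴ / (2.6×10⁻²)^3 = 4.9×10⁻²⁹
[PO₄³⁻] = 7.0×10⁻¹⁵ mol L⁻¹

7.0×10⁻¹⁵ M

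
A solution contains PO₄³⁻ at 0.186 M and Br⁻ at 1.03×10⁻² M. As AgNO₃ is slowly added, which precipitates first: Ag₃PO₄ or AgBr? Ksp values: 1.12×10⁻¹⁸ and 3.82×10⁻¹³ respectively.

AgBr

The threshold for precipitation is Q = Ksp.
For Ag₃PO₄: [Ag⁺] = (Ksp/[PO₄³⁻])^(1/3) = 1.82×10⁻⁶ M
For AgBr: [Ag⁺] = (Ksp/[Br⁻]) = 3.71×10⁻¹¹ M
Since AgBr needs less Ag⁺ to reach saturation, it precipitates first.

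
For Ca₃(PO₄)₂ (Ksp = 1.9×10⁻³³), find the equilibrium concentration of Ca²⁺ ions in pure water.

Ca₃(PO₄)₂(s) ⇌ 3 Ca²⁺(aq) + 2 PO₄³⁻(aq)
Call the molar solubility s, so that [Ca²⁺] = 3s and [PO₄³⁻] = 2s.
Ksp = [Ca²⁺]^3[PO₄³⁻]^2 = (3s)^3 · (2s)^2 = 108s^5 = 1.9×10⁻³³
s = 1.1×10⁻⁷ M
[Ca²⁺] = 3s = 3.4×10⁻⁷ M

3.4×10⁻⁷ M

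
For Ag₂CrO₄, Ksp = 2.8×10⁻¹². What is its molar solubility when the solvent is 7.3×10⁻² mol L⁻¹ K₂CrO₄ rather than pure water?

3.1×10⁻⁶ M

Ag₂CrO₄(s) ⇌ 2 Ag⁺(aq) + CrO₄²⁻(aq)
The solution already contains CrO₄²⁻ at 7.3×10⁻² mol L⁻¹. Let s be the molar solubility of Ag₂CrO₄.
[CrO₄²⁻] ≈ 7.3×10⁻² mol L⁻¹ (common ion dominates); [Ag⁺] = 2s.
Ksp = [Ag⁺]^2[CrO₄²⁻] = (2s)^2(7.3×10⁻²)
(2s)^2 = 2.8×10⁻¹² / (7.3×10⁻²) = 3.8×10⁻¹¹
s = 3.1×10⁻⁶ mol L⁻¹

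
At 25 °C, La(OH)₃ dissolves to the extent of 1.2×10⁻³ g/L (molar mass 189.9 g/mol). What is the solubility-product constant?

Ksp = 4.3×10⁻²⁰

Convert to molarity: s = 1.2×10⁻³ / 189.9 = 6.319×10⁻⁶ mol/L
La(OH)₃(s) ⇌ La³⁺(aq) + 3 OH⁻(aq)
With molar solubility s: [La³⁺] = s, [OH⁻] = 3s.
Ksp = [La³⁺][OH⁻]^3 = s · (3s)^3 = 27s^4
Ksp = 27 × (6.319×10⁻⁶)^4 = 4.3×10⁻²⁰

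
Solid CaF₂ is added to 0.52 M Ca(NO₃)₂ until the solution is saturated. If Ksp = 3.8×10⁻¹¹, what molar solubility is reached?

4.3×10⁻⁶ M

CaF₂(s) ⇌ Ca²⁺(aq) + 2 F⁻(aq)
Ca²⁺ is already present at 0.52 M. If s mol/L of CaF₂ dissolves, [F⁻] = 2s while [Ca²⁺] ≈ 0.52 M.
Ksp = [Ca²⁺][F⁻]^2 = (0.52)(2s)^2
(2s)^2 = 3.8×10⁻¹¹ / (0.52) = 7.3×10⁻¹¹
s = 4.3×10⁻⁶ M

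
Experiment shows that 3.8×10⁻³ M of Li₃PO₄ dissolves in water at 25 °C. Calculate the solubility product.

Li₃PO₄(s) ⇌ 3 Li⁺(aq) + PO₄³⁻(aq)
With molar solubility s: [Li⁺] = 3s, [PO₄³⁻] = s.
Ksp = [Li⁺]^3[PO₄³⁻] = (3s)^3 · s = 27s^4
Ksp = 27 × (3.8×10⁻³)^4 = 5.6×10⁻⁹

Ksp = 5.6×10⁻⁹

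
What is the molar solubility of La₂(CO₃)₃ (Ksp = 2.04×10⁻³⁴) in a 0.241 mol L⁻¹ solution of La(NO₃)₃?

La₂(CO₃)₃(s) ⇌ 2 La³⁺(aq) + 3 CO₃²⁻(aq)
La³⁺ is already present at 0.241 mol L⁻¹. If s mol/L of La₂(CO₃)₃ dissolves, [CO₃²⁻] = 3s while [La³⁺] ≈ 0.241 mol L⁻¹.
Ksp = [La³⁺]^2[CO₃²⁻]^3 = (0.241)^2(3s)^3
(3s)^3 = 2.04×10⁻³⁴ / (0.241)^2 = 3.51×10⁻³³
s = 5.07×10⁻¹² mol L⁻¹

5.07×10⁻¹² M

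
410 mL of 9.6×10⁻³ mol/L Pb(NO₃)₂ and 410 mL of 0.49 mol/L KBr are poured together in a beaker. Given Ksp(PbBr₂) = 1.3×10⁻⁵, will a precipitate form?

Yes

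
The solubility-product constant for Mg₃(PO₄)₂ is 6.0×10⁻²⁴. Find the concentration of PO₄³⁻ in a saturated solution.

1.8×10⁻⁵ M

Mg₃(PO₄)₂(s) ⇌ 3 Mg²⁺(aq) + 2 PO₄³⁻(aq)
Call the molar solubility s, so that [Mg²⁺] = 3s and [PO₄³⁻] = 2s.
Ksp = [Mg²⁺]^3[PO₄³⁻]^2 = (3s)^3 · (2s)^2 = 108s^5 = 6.0×10⁻²⁴
s = 8.9×10⁻⁶ mol L⁻¹
[PO₄³⁻] = 2s = 1.8×10⁻⁵ mol L⁻¹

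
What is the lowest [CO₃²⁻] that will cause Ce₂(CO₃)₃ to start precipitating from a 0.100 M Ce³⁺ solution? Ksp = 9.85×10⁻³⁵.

2.14×10⁻¹¹ M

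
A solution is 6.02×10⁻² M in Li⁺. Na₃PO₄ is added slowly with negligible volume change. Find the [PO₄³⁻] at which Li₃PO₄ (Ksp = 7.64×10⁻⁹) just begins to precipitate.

3.50×10⁻⁵ M

The threshold for precipitation is Q = Ksp.
Li₃PO₄(s) ⇌ 3 Li⁺(aq) + PO₄³⁻(aq)
Ksp = [Li⁺]^3[PO₄³⁻] = [PO₄³⁻](6.02×10⁻²)^3
[PO₄³⁻] = 7.64×10⁻⁹ / (6.02×10⁻²)^3 = 3.50×10⁻⁵
[PO₄³⁻] = 3.50×10⁻⁵ M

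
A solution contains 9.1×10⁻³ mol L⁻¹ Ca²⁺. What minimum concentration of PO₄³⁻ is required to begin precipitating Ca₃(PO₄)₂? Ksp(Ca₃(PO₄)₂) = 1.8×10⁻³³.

4.9×10⁻¹⁴ M

Precipitation begins when Q = Ksp.
Ca₃(PO₄)₂(s) ⇌ 3 Ca²⁺(aq) + 2 PO₄³⁻(aq)
Ksp = [Ca²⁺]^3[PO₄³⁻]^2 = [PO₄³⁻]^2(9.1×10⁻³)^3
[PO₄³⁻]^2 = 1.8×10⁻³³ / (9.1×10⁻³)^3 = 2.4×10⁻²⁷
[PO₄³⁻] = 4.9×10⁻¹⁴ mol L⁻¹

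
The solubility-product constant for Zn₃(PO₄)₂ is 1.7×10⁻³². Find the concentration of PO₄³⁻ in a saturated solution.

Zn₃(PO₄)₂(s) ⇌ 3 Zn²⁺(aq) + 2 PO₄³⁻(aq)
With molar solubility s: [Zn²⁺] = 3s, [PO₄³⁻] = 2s.
Ksp = [Zn²⁺]^3[PO₄³⁻]^2 = (3s)^3 · (2s)^2 = 108s^5 = 1.7×10⁻³²
s = 1.7×10⁻⁷ mol/L
[PO₄³⁻] = 2s = 3.5×10⁻⁷ mol/L

3.5×10⁻⁷ M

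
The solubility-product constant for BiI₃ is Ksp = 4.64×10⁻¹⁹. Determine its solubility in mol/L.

BiI₃(s) ⇌ Bi³⁺(aq) + 3 I⁻(aq)
If s mol/L of BiI₃ dissolves, [Bi³⁺] = s and [I⁻] = 3s.
Ksp = [Bi³⁺][I⁻]^3 = s · (3s)^3 = 27s^4
27s^4 = 4.64×10⁻¹⁹  ⇒  s^4 = 1.72×10⁻²⁰
s = 1.14×10⁻⁵ mol/L

1.14×10⁻⁵ M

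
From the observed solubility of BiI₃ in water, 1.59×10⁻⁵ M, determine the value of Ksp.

Ksp = 1.73×10⁻¹⁸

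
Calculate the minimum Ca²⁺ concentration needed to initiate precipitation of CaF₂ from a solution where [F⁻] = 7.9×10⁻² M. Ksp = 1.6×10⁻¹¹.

A salt starts to precipitate once the ion product Q reaches its Ksp.
CaF₂(s) ⇌ Ca²⁺(aq) + 2 F⁻(aq)
Ksp = [Ca²⁺][F⁻]^2 = [Ca²⁺](7.9×10⁻²)^2
[Ca²⁺] = 1.6×10⁻¹¹ / (7.9×10⁻²)^2 = 2.6×10⁻⁹
[Ca²⁺] = 2.6×10⁻⁹ M

2.6×10⁻⁹ M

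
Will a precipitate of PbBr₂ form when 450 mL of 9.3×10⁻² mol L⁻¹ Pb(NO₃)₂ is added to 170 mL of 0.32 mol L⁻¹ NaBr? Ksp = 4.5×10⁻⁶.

After mixing, V = 450 mL + 170 mL = 620 mL.
[Pb²⁺] = (9.3×10⁻²)(450)/620 = 6.8×10⁻² mol L⁻¹
[Br⁻] = (0.32)(170)/620 = 8.8×10⁻² mol L⁻¹
Q = [Pb²⁺][Br⁻]^2 = 5.2×10⁻⁴
Since Q (5.2×10⁻⁴) exceeds Ksp (4.5×10⁻⁶), PbBr₂ will precipitate.

Yes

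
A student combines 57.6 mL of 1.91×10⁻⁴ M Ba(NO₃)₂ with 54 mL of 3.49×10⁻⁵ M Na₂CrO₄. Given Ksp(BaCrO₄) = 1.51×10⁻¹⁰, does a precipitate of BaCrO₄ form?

Yes

Total volume after mixing = 57.6 + 54 = 111.6 mL.
[Ba²⁺] = (1.91×10⁻⁴)(57.6)/111.6 = 9.86×10⁻⁵ M
[CrO₄²⁻] = (3.49×10⁻⁵)(54)/111.6 = 1.69×10⁻⁵ M
Q = [Ba²⁺][CrO₄²⁻] = 1.66×10⁻⁹
Q = 1.66×10⁻⁹ > Ksp = 1.51×10⁻¹⁰, so the solution is supersaturated and BaCrO₄ precipitates.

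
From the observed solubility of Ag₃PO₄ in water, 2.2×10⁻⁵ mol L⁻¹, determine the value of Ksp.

Ksp = 6.3×10⁻¹⁸

Ag₃PO₄(s) ⇌ 3 Ag⁺(aq) + PO₄³⁻(aq)
Let s be the molar solubility. Then [Ag⁺] = 3s and [PO₄³⁻] = s.
Ksp = [Ag⁺]^3[PO₄³⁻] = (3s)^3 · s = 27s^4
Ksp = 27 × (2.2×10⁻⁵)^4 = 6.3×10⁻¹⁸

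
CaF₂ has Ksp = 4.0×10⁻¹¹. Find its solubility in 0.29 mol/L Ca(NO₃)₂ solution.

CaF₂(s) ⇌ Ca²⁺(aq) + 2 F⁻(aq)
With Ca²⁺ already at 0.29 mol/L and s small, take [Ca²⁺] ≈ 0.29 mol/L and [F⁻] = 2s.
Ksp = [Ca²⁺][F⁻]^2 = (0.29)(2s)^2
(2s)^2 = 4.0×10⁻¹¹ / (0.29) = 1.4×10⁻¹⁰
s = 5.9×10⁻⁶ mol/L

5.9×10⁻⁶ M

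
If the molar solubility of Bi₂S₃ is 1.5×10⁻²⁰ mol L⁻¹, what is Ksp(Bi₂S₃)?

Ksp = 8.2×10⁻⁹⁸

Bi₂S₃(s) ⇌ 2 Bi³⁺(aq) + 3 S²⁻(aq)
For each mole of Bi₂S₃ that dissolves per liter, [Bi³⁺] = 2s and [S²⁻] = 3s; let s denote this solubility.
Ksp = [Bi³⁺]^2[S²⁻]^3 = (2s)^2 · (3s)^3 = 108s^5
Ksp = 108 × (1.5×10⁻²⁰)^5 = 8.2×10⁻⁹⁸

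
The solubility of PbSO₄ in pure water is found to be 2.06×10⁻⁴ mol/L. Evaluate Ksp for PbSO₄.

PbSO₄(s) ⇌ Pb²⁺(aq) + SO₄²⁻(aq)
For each mole of PbSO₄ that dissolves per liter, [Pb²⁺] = s and [SO₄²⁻] = s; let s denote this solubility.
Ksp = [Pb²⁺][SO₄²⁻] = s · s = s^2
Ksp = (2.06×10⁻⁴)^2 = 4.24×10⁻⁸

Ksp = 4.24×10⁻⁸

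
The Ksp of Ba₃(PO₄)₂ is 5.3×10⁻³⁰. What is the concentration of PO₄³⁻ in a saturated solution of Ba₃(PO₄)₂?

Ba₃(PO₄)₂(s) ⇌ 3 Ba²⁺(aq) + 2 PO₄³⁻(aq)
Call the molar solubility s, so that [Ba²⁺] = 3s and [PO₄³⁻] = 2s.
Ksp = [Ba²⁺]^3[PO₄³⁻]^2 = (3s)^3 · (2s)^2 = 108s^5 = 5.3×10⁻³⁰
s = 5.5×10⁻⁷ mol L⁻¹
[PO₄³⁻] = 2s = 1.1×10⁻⁶ mol L⁻¹

1.1×10⁻⁶ M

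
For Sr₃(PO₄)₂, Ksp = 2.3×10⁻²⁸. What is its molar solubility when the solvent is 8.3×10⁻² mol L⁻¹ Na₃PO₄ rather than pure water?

Sr₃(PO₄)₂(s) ⇌ 3 Sr²⁺(aq) + 2 PO₄³⁻(aq)
Let s be the solubility of Sr₃(PO₄)₂ here. The common ion gives [PO₄³⁻] ≈ 8.3×10⁻² mol L⁻¹, and [Sr²⁺] = 3s.
Ksp = [Sr²⁺]^3[PO₄³⁻]^2 = (3s)^3(8.3×10⁻²)^2
(3s)^3 = 2.3×10⁻²⁸ / (8.3×10⁻²)^2 = 3.3×10⁻²⁶
s = 1.1×10⁻⁹ mol L⁻¹

1.1×10⁻⁹ M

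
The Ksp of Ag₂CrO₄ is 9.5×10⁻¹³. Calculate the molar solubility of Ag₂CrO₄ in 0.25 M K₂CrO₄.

9.7×10⁻⁷ M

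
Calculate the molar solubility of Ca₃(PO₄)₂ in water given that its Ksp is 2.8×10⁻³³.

Ca₃(PO₄)₂(s) ⇌ 3 Ca²⁺(aq) + 2 PO₄³⁻(aq)
For each mole of Ca₃(PO₄)₂ that dissolves per liter, [Ca²⁺] = 3s and [PO₄³⁻] = 2s; let s denote this solubility.
Ksp = [Ca²⁺]^3[PO₄³⁻]^2 = (3s)^3 · (2s)^2 = 108s^5
108s^5 = 2.8×10⁻³³  ⇒  s^5 = 2.6×10⁻³⁵
s = (2.6×10⁻³⁵)^(1/5) = 1.2×10⁻⁷ M

1.2×10⁻⁷ M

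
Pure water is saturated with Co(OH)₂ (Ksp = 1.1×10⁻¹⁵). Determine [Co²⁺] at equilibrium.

6.5×10⁻⁶ M

Co(OH)₂(s) ⇌ Co²⁺(aq) + 2 OH⁻(aq)
With molar solubility s: [Co²⁺] = s, [OH⁻] = 2s.
Ksp = [Co²⁺][OH⁻]^2 = s · (2s)^2 = 4s^3 = 1.1×10⁻¹⁵
s = 6.5×10⁻⁶ mol/L
[Co²⁺] = s = 6.5×10⁻⁶ mol/L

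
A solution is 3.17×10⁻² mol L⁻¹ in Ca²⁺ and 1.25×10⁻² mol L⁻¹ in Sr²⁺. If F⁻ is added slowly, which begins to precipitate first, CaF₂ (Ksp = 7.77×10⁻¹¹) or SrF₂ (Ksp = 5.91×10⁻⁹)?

CaF₂

Precipitation begins when Q = Ksp.
For CaF₂: [F⁻] = (Ksp/[Ca²⁺])^(1/2) = 4.95×10⁻⁵ mol L⁻¹
For SrF₂: [F⁻] = (Ksp/[Sr²⁺])^(1/2) = 6.88×10⁻⁴ mol L⁻¹
CaF₂ requires the lower [F⁻], so it precipitates first.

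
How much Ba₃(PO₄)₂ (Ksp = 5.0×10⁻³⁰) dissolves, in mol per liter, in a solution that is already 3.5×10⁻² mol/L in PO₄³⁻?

Ba₃(PO₄)₂(s) ⇌ 3 Ba²⁺(aq) + 2 PO₄³⁻(aq)
Let s be the solubility of Ba₃(PO₄)₂ here. The common ion gives [PO₄³⁻] ≈ 3.5×10⁻² mol/L, and [Ba²⁺] = 3s.
Ksp = [Ba²⁺]^3[PO₄³⁻]^2 = (3s)^3(3.5×10⁻²)^2
(3s)^3 = 5.0×10⁻³⁰ / (3.5×10⁻²)^2 = 4.1×10⁻²⁷
s = 5.3×10⁻¹⁰ mol/L

5.3×10⁻¹⁰ M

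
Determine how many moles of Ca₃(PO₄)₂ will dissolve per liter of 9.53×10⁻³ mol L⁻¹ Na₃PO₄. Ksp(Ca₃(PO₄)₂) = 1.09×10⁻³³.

7.63×10⁻¹¹ M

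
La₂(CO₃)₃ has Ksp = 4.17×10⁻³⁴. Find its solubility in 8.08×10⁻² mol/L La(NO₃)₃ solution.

1.33×10⁻¹¹ M

La₂(CO₃)₃(s) ⇌ 2 La³⁺(aq) + 3 CO₃²⁻(aq)
The solution already contains La³⁺ at 8.08×10⁻² mol/L. Let s be the molar solubility of La₂(CO₃)₃.
[La³⁺] ≈ 8.08×10⁻² mol/L (common ion dominates); [CO₃²⁻] = 3s.
Ksp = [La³⁺]^2[CO₃²⁻]^3 = (8.08×10⁻²)^2(3s)^3
(3s)^3 = 4.17×10⁻³⁴ / (8.08×10⁻²)^2 = 6.39×10⁻³²
s = 1.33×10⁻¹¹ mol/L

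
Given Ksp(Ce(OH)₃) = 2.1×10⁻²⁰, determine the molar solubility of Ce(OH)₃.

Ce(OH)₃(s) ⇌ Ce³⁺(aq) + 3 OH⁻(aq)
For each mole of Ce(OH)₃ that dissolves per liter, [Ce³⁺] = s and [OH⁻] = 3s; let s denote this solubility.
Ksp = [Ce³⁺][OH⁻]^3 = s · (3s)^3 = 27s^4
27s^4 = 2.1×10⁻²⁰  ⇒  s^4 = 7.8×10⁻²²
s = (7.8×10⁻²²)^(1/4) = 5.3×10⁻⁶ M

5.3×10⁻⁶ M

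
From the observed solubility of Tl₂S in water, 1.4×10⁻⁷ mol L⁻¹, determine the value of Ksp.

Ksp = 1.1×10⁻²⁰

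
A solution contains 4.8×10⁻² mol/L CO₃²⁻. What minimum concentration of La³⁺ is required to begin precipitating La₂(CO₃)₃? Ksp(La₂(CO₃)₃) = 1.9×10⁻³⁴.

Precipitation of each salt begins when its ion product equals Ksp.
La₂(CO₃)₃(s) ⇌ 2 La³⁺(aq) + 3 CO₃²⁻(aq)
Ksp = [La³⁺]^2[CO₃²⁻]^3 = [La³⁺]^2(4.8×10⁻²)^3
[La³⁺]^2 = 1.9×10⁻³⁴ / (4.8×10⁻²)^3 = 1.7×10⁻³⁰
[La³⁺] = 1.3×10⁻¹⁵ mol/L

1.3×10⁻¹⁵ M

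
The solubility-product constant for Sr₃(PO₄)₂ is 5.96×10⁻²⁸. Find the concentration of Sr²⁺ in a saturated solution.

Sr₃(PO₄)₂(s) ⇌ 3 Sr²⁺(aq) + 2 PO₄³⁻(aq)
Let s be the molar solubility. Then [Sr²⁺] = 3s and [PO₄³⁻] = 2s.
Ksp = [Sr²⁺]^3[PO₄³⁻]^2 = (3s)^3 · (2s)^2 = 108s^5 = 5.96×10⁻²⁸
s = 1.41×10⁻⁶ mol L⁻¹
[Sr²⁺] = 3s = 4.22×10⁻⁶ mol L⁻¹

4.22×10⁻⁶ M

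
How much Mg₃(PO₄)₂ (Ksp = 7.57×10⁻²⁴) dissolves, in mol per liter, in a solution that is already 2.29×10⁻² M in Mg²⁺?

3.97×10⁻¹⁰ M

Mg₃(PO₄)₂(s) ⇌ 3 Mg²⁺(aq) + 2 PO₄³⁻(aq)
Mg²⁺ is already present at 2.29×10⁻² M. If s mol/L of Mg₃(PO₄)₂ dissolves, [PO₄³⁻] = 2s while [Mg²⁺] ≈ 2.29×10⁻² M.
Ksp = [Mg²⁺]^3[PO₄³⁻]^2 = (2.29×10⁻²)^3(2s)^2
(2s)^2 = 7.57×10⁻²⁴ / (2.29×10⁻²)^3 = 6.30×10⁻¹⁹
s = 3.97×10⁻¹⁰ M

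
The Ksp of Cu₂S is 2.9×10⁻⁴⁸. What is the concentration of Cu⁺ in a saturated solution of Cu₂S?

1.8×10⁻¹⁶ M

Cu₂S(s) ⇌ 2 Cu⁺(aq) + S²⁻(aq)
With molar solubility s: [Cu⁺] = 2s, [S²⁻] = s.
Ksp = [Cu⁺]^2[S²⁻] = (2s)^2 · s = 4s^3 = 2.9×10⁻⁴⁸
s = 9.0×10⁻¹⁷ mol L⁻¹
[Cu⁺] = 2s = 1.8×10⁻¹⁶ mol L⁻¹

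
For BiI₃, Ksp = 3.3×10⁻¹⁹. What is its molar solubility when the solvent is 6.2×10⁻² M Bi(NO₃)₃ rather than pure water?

BiI₃(s) ⇌ Bi³⁺(aq) + 3 I⁻(aq)
With Bi³⁺ already at 6.2×10⁻² M and s small, take [Bi³⁺] ≈ 6.2×10⁻² M and [I⁻] = 3s.
Ksp = [Bi³⁺][I⁻]^3 = (6.2×10⁻²)(3s)^3
(3s)^3 = 3.3×10⁻¹⁹ / (6.2×10⁻²) = 5.3×10⁻¹⁸
s = 5.8×10⁻⁷ M

5.8×10⁻⁷ M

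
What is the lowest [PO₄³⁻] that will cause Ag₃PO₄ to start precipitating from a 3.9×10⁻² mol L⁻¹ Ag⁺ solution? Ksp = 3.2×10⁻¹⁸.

5.4×10⁻¹⁴ M

Each salt precipitates once Q = Ksp for that salt.
Ag₃PO₄(s) ⇌ 3 Ag⁺(aq) + PO₄³⁻(aq)
Ksp = [Ag⁺]^3[PO₄³⁻] = [PO₄³⁻](3.9×10⁻²)^3
[PO₄³⁻] = 3.2×10⁻¹⁸ / (3.9×10⁻²)^3 = 5.4×10⁻¹⁴
[PO₄³⁻] = 5.4×10⁻¹⁴ mol L⁻¹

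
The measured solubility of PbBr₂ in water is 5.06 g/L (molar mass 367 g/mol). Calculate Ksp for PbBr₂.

Ksp = 1.05×10⁻⁵

Convert to molarity: s = 5.06 / 367 = 1.3787×10⁻² mol/L
PbBr₂(s) ⇌ Pb²⁺(aq) + 2 Br⁻(aq)
Let s be the molar solubility. Then [Pb²⁺] = s and [Br⁻] = 2s.
Ksp = [Pb²⁺][Br⁻]^2 = s · (2s)^2 = 4s^3
Ksp = 4 × (1.3787×10⁻²)^3 = 1.05×10⁻⁵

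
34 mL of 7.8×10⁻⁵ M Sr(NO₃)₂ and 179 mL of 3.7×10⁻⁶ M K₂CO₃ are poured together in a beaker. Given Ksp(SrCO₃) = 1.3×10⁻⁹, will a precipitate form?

No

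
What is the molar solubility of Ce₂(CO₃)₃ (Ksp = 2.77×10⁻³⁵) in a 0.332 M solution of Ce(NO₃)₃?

Ce₂(CO₃)₃(s) ⇌ 2 Ce³⁺(aq) + 3 CO₃²⁻(aq)
Let s be the solubility of Ce₂(CO₃)₃ here. The common ion gives [Ce³⁺] ≈ 0.332 M, and [CO₃²⁻] = 3s.
Ksp = [Ce³⁺]^2[CO₃²⁻]^3 = (0.332)^2(3s)^3
(3s)^3 = 2.77×10⁻³⁵ / (0.332)^2 = 2.51×10⁻³⁴
s = 2.10×10⁻¹² M

2.10×10⁻¹² M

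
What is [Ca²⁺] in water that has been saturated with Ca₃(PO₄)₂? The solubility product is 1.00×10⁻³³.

2.95×10⁻⁷ M

Ca₃(PO₄)₂(s) ⇌ 3 Ca²⁺(aq) + 2 PO₄³⁻(aq)
For each mole of Ca₃(PO₄)₂ that dissolves per liter, [Ca²⁺] = 3s and [PO₄³⁻] = 2s; let s denote this solubility.
Ksp = [Ca²⁺]^3[PO₄³⁻]^2 = (3s)^3 · (2s)^2 = 108s^5 = 1.00×10⁻³³
s = 9.85×10⁻⁸ mol/L
[Ca²⁺] = 3s = 2.95×10⁻⁷ mol/L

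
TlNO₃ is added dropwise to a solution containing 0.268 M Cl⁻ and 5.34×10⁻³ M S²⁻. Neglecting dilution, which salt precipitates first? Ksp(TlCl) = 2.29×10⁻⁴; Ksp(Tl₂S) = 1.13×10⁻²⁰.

Tl₂S

Each salt precipitates once Q = Ksp for that salt.
For TlCl: [Tl⁺] = (Ksp/[Cl⁻]) = 8.54×10⁻⁴ M
For Tl₂S: [Tl⁺] = (Ksp/[S²⁻])^(1/2) = 1.45×10⁻⁹ M
The smaller threshold [Tl⁺] is reached first, so Tl₂S precipitates first.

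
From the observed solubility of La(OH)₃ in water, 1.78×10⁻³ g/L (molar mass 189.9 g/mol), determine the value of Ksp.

Ksp = 2.08×10⁻¹⁹

Molar solubility s = (1.78×10⁻³ g/L) / (189.9 g/mol) = 9.3734×10⁻⁶ mol/L
La(OH)₃(s) ⇌ La³⁺(aq) + 3 OH⁻(aq)
If s mol/L of La(OH)₃ dissolves, [La³⁺] = s and [OH⁻] = 3s.
Ksp = [La³⁺][OH⁻]^3 = s · (3s)^3 = 27s^4
Ksp = 27 × (9.3734×10⁻⁶)^4 = 2.08×10⁻¹⁹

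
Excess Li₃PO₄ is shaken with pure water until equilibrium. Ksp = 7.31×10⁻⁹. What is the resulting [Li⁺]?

Li₃PO₄(s) ⇌ 3 Li⁺(aq) + PO₄³⁻(aq)
Let s be the molar solubility. Then [Li⁺] = 3s and [PO₄³⁻] = s.
Ksp = [Li⁺]^3[PO₄³⁻] = (3s)^3 · s = 27s^4 = 7.31×10⁻⁹
s = 4.06×10⁻³ mol/L
[Li⁺] = 3s = 1.22×10⁻² mol/L

1.22×10⁻² M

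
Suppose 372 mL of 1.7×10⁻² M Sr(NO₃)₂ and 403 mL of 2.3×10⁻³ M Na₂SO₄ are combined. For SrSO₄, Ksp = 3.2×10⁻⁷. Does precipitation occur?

Yes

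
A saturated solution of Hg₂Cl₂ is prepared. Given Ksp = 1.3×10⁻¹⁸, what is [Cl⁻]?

Hg₂Cl₂(s) ⇌ Hg₂²⁺(aq) + 2 Cl⁻(aq)
Call the molar solubility s, so that [Hg₂²⁺] = s and [Cl⁻] = 2s.
Ksp = [Hg₂²⁺][Cl⁻]^2 = s · (2s)^2 = 4s^3 = 1.3×10⁻¹⁸
s = 6.9×10⁻⁷ mol L⁻¹
[Cl⁻] = 2s = 1.4×10⁻⁶ mol L⁻¹

1.4×10⁻⁶ M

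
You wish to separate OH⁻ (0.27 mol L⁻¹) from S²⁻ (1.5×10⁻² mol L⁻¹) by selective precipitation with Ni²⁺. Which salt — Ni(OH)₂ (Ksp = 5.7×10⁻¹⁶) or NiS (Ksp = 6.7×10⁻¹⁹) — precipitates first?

Each salt precipitates once Q = Ksp for that salt.
For Ni(OH)₂: [Ni²⁺] = (Ksp/[OH⁻]^2) = 7.8×10⁻¹⁵ mol L⁻¹
For NiS: [Ni²⁺] = (Ksp/[S²⁻]) = 4.5×10⁻¹⁷ mol L⁻¹
The smaller threshold [Ni²⁺] is reached first, so NiS precipitates first.

NiS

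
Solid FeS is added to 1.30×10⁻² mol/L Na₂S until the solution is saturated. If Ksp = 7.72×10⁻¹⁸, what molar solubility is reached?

5.94×10⁻¹⁶ M

FeS(s) ⇌ Fe²⁺(aq) + S²⁻(aq)
The solution already contains S²⁻ at 1.30×10⁻² mol/L. Let s be the molar solubility of FeS.
[S²⁻] ≈ 1.30×10⁻² mol/L (common ion dominates); [Fe²⁺] = s.
Ksp = [Fe²⁺][S²⁻] = s(1.30×10⁻²)
s = 7.72×10⁻¹⁸ / (1.30×10⁻²) = 5.94×10⁻¹⁶
s = 5.94×10⁻¹⁶ mol/L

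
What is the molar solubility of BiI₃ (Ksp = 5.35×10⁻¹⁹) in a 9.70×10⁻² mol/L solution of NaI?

5.86×10⁻¹⁶ M

BiI₃(s) ⇌ Bi³⁺(aq) + 3 I⁻(aq)
The solution already contains I⁻ at 9.70×10⁻² mol/L. Let s be the molar solubility of BiI₃.
[I⁻] ≈ 9.70×10⁻² mol/L (common ion dominates); [Bi³⁺] = s.
Ksp = [Bi³⁺][I⁻]^3 = s(9.70×10⁻²)^3
s = 5.35×10⁻¹⁹ / (9.70×10⁻²)^3 = 5.86×10⁻¹⁶
s = 5.86×10⁻¹⁶ mol/L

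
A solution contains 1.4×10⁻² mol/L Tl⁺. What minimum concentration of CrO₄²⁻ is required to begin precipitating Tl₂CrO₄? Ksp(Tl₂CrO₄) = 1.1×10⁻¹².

5.6×10⁻⁹ M

Precipitation begins when Q = Ksp.
Tl₂CrO₄(s) ⇌ 2 Tl⁺(aq) + CrO₄²⁻(aq)
Ksp = [Tl⁺]^2[CrO₄²⁻] = [CrO₄²⁻](1.4×10⁻²)^2
[CrO₄²⁻] = 1.1×10⁻¹² / (1.4×10⁻²)^2 = 5.6×10⁻⁹
[CrO₄²⁻] = 5.6×10⁻⁹ mol/L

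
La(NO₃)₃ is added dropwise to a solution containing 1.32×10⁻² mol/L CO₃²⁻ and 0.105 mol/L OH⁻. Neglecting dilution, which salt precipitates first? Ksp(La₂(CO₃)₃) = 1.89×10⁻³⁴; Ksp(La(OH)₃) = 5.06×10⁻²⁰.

Precipitation begins when Q = Ksp.
For La₂(CO₃)₃: [La³⁺] = (Ksp/[CO₃²⁻]^3)^(1/2) = 9.07×10⁻¹⁵ mol/L
For La(OH)₃: [La³⁺] = (Ksp/[OH⁻]^3) = 4.37×10⁻¹⁷ mol/L
La(OH)₃ requires the lower [La³⁺], so it precipitates first.

La(OH)₃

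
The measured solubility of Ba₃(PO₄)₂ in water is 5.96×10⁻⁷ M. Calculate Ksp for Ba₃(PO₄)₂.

Ksp = 8.12×10⁻³⁰

Ba₃(PO₄)₂(s) ⇌ 3 Ba²⁺(aq) + 2 PO₄³⁻(aq)
For each mole of Ba₃(PO₄)₂ that dissolves per liter, [Ba²⁺] = 3s and [PO₄³⁻] = 2s; let s denote this solubility.
Ksp = [Ba²⁺]^3[PO₄³⁻]^2 = (3s)^3 · (2s)^2 = 108s^5
Ksp = 108 × (5.96×10⁻⁷)^5 = 8.12×10⁻³⁰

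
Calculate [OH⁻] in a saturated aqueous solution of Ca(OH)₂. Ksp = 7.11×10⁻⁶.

Ca(OH)₂(s) ⇌ Ca²⁺(aq) + 2 OH⁻(aq)
Let s be the molar solubility. Then [Ca²⁺] = s and [OH⁻] = 2s.
Ksp = [Ca²⁺][OH⁻]^2 = s · (2s)^2 = 4s^3 = 7.11×10⁻⁶
s = 1.21×10⁻² mol L⁻¹
[OH⁻] = 2s = 2.42×10⁻² mol L⁻¹

2.42×10⁻² M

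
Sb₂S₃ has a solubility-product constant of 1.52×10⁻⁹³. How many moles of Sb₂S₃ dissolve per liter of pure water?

Sb₂S₃(s) ⇌ 2 Sb³⁺(aq) + 3 S²⁻(aq)
With molar solubility s: [Sb³⁺] = 2s, [S²⁻] = 3s.
Ksp = [Sb³⁺]^2[S²⁻]^3 = (2s)^2 · (3s)^3 = 108s^5
108s^5 = 1.52×10⁻⁹³  ⇒  s^5 = 1.41×10⁻⁹⁵
s = 1.07×10⁻¹⁹ mol/L

1.07×10⁻¹⁹ M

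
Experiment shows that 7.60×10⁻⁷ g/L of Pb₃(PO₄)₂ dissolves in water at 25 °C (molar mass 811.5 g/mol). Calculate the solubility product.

s = (7.60×10⁻⁷ g L⁻¹)/(811.5 g mol⁻¹) = 9.3654×10⁻¹⁰ M
Pb₃(PO₄)₂(s) ⇌ 3 Pb²⁺(aq) + 2 PO₄³⁻(aq)
For each mole of Pb₃(PO₄)₂ that dissolves per liter, [Pb²⁺] = 3s and [PO₄³⁻] = 2s; let s denote this solubility.
Ksp = [Pb²⁺]^3[PO₄³⁻]^2 = (3s)^3 · (2s)^2 = 108s^5
Ksp = 108 × (9.3654×10⁻¹⁰)^5 = 7.78×10⁻⁴⁴

Ksp = 7.78×10⁻⁴⁴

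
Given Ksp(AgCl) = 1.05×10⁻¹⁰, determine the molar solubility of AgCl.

1.02×10⁻⁵ M

AgCl(s) ⇌ Ag⁺(aq) + Cl⁻(aq)
If s mol/L of AgCl dissolves, [Ag⁺] = s and [Cl⁻] = s.
Ksp = [Ag⁺][Cl⁻] = s · s = s^2
s^2 = 1.05×10⁻¹⁰
s = 1.02×10⁻⁵ M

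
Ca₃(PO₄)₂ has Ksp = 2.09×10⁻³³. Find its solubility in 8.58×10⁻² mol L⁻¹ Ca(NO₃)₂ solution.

9.10×10⁻¹⁶ M

Ca₃(PO₄)₂(s) ⇌ 3 Ca²⁺(aq) + 2 PO₄³⁻(aq)
Ca²⁺ is already present at 8.58×10⁻² mol L⁻¹. If s mol/L of Ca₃(PO₄)₂ dissolves, [PO₄³⁻] = 2s while [Ca²⁺] ≈ 8.58×10⁻² mol L⁻¹.
Ksp = [Ca²⁺]^3[PO₄³⁻]^2 = (8.58×10⁻²)^3(2s)^2
(2s)^2 = 2.09×10⁻³³ / (8.58×10⁻²)^3 = 3.31×10⁻³⁰
s = 9.10×10⁻¹⁶ mol L⁻¹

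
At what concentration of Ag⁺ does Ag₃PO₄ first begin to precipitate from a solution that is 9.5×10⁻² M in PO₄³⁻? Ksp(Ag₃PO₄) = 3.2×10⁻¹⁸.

3.2×10⁻⁶ M

Precipitation begins when Q = Ksp.
Ag₃PO₄(s) ⇌ 3 Ag⁺(aq) + PO₄³⁻(aq)
Ksp = [Ag⁺]^3[PO₄³⁻] = [Ag⁺]^3(9.5×10⁻²)
[Ag⁺]^3 = 3.2×10⁻¹⁸ / (9.5×10⁻²) = 3.4×10⁻¹⁷
[Ag⁺] = 3.2×10⁻⁶ M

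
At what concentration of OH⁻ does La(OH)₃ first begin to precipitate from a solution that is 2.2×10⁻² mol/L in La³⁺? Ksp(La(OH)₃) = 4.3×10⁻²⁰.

1.3×10⁻⁶ M

The threshold for precipitation is Q = Ksp.
La(OH)₃(s) ⇌ La³⁺(aq) + 3 OH⁻(aq)
Ksp = [La³⁺][OH⁻]^3 = [OH⁻]^3(2.2×10⁻²)
[OH⁻]^3 = 4.3×10⁻²⁰ / (2.2×10⁻²) = 2.0×10⁻¹⁸
[OH⁻] = 1.3×10⁻⁶ mol/L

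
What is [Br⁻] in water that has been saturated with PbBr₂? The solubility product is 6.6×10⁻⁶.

PbBr₂(s) ⇌ Pb²⁺(aq) + 2 Br⁻(aq)
Let s be the molar solubility. Then [Pb²⁺] = s and [Br⁻] = 2s.
Ksp = [Pb²⁺][Br⁻]^2 = s · (2s)^2 = 4s^3 = 6.6×10⁻⁶
s = 1.2×10⁻² mol L⁻¹
[Br⁻] = 2s = 2.4×10⁻² mol L⁻¹

2.4×10⁻² M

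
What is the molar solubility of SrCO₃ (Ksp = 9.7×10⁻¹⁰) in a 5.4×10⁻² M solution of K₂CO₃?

SrCO₃(s) ⇌ Sr²⁺(aq) + CO₃²⁻(aq)
Let s be the solubility of SrCO₃ here. The common ion gives [CO₃²⁻] ≈ 5.4×10⁻² M, and [Sr²⁺] = s.
Ksp = [Sr²⁺][CO₃²⁻] = s(5.4×10⁻²)
s = 9.7×10⁻¹⁰ / (5.4×10⁻²) = 1.8×10⁻⁸
s = 1.8×10⁻⁸ M

1.8×10⁻⁸ M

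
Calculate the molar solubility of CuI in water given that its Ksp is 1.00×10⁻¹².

CuI(s) ⇌ Cu⁺(aq) + I⁻(aq)
Call the molar solubility s, so that [Cu⁺] = s and [I⁻] = s.
Ksp = [Cu⁺][I⁻] = s · s = s^2
s^2 = 1.00×10⁻¹²
Taking the 2nd root, s = 1.00×10⁻⁶ mol L⁻¹.

1.00×10⁻⁶ M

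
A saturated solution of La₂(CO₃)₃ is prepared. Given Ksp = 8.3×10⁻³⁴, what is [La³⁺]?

1.9×10⁻⁷ M

La₂(CO₃)₃(s) ⇌ 2 La³⁺(aq) + 3 CO₃²⁻(aq)
With molar solubility s: [La³⁺] = 2s, [CO₃²⁻] = 3s.
Ksp = [La³⁺]^2[CO₃²⁻]^3 = (2s)^2 · (3s)^3 = 108s^5 = 8.3×10⁻³⁴
s = 9.5×10⁻⁸ mol/L
[La³⁺] = 2s = 1.9×10⁻⁷ mol/L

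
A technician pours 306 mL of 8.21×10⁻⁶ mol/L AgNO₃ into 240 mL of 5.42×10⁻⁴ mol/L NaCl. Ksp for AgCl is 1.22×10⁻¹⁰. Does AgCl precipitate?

Total volume after mixing = 306 + 240 = 546 mL.
[Ag⁺] = (8.21×10⁻⁶)(306)/546 = 4.60×10⁻⁶ mol/L
[Cl⁻] = (5.42×10⁻⁴)(240)/546 = 2.38×10⁻⁴ mol/L
Q = [Ag⁺][Cl⁻] = 1.10×10⁻⁹
Because Q > Ksp (1.10×10⁻⁹ vs 1.22×10⁻¹⁰), a precipitate of AgCl forms.

Yes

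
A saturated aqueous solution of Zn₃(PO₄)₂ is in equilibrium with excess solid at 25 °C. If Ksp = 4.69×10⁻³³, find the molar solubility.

1.34×10⁻⁷ M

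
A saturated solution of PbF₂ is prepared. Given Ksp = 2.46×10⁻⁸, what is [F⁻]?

PbF₂(s) ⇌ Pb²⁺(aq) + 2 F⁻(aq)
Let s be the molar solubility. Then [Pb²⁺] = s and [F⁻] = 2s.
Ksp = [Pb²⁺][F⁻]^2 = s · (2s)^2 = 4s^3 = 2.46×10⁻⁸
s = 1.83×10⁻³ M
[F⁻] = 2s = 3.66×10⁻³ M

3.66×10⁻³ M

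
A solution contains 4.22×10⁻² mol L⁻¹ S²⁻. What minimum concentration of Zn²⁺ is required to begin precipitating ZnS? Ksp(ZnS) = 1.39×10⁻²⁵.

3.29×10⁻²⁴ M

Each salt precipitates once Q = Ksp for that salt.
ZnS(s) ⇌ Zn²⁺(aq) + S²⁻(aq)
Ksp = [Zn²⁺][S²⁻] = [Zn²⁺](4.22×10⁻²)
[Zn²⁺] = 1.39×10⁻²⁵ / (4.22×10⁻²) = 3.29×10⁻²⁴
[Zn²⁺] = 3.29×10⁻²⁴ mol L⁻¹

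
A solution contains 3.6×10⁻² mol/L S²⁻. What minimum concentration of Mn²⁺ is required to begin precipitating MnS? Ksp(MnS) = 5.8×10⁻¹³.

1.6×10⁻¹¹ M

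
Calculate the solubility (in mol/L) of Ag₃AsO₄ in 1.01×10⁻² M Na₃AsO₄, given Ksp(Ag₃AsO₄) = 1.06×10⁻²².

7.30×10⁻⁸ M

Ag₃AsO₄(s) ⇌ 3 Ag⁺(aq) + AsO₄³⁻(aq)
The solution already contains AsO₄³⁻ at 1.01×10⁻² M. Let s be the molar solubility of Ag₃AsO₄.
[AsO₄³⁻] ≈ 1.01×10⁻² M (common ion dominates); [Ag⁺] = 3s.
Ksp = [Ag⁺]^3[AsO₄³⁻] = (3s)^3(1.01×10⁻²)
(3s)^3 = 1.06×10⁻²² / (1.01×10⁻²) = 1.05×10⁻²⁰
s = 7.30×10⁻⁸ M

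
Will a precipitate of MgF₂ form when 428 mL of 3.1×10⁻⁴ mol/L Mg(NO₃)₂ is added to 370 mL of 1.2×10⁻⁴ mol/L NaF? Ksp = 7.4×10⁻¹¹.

The combined volume is 798 mL.
[Mg²⁺] = (3.1×10⁻⁴)(428)/798 = 1.7×10⁻⁴ mol/L
[F⁻] = (1.2×10⁻⁴)(370)/798 = 5.6×10⁻⁵ mol/L
Q = [Mg²⁺][F⁻]^2 = 5.1×10⁻¹³
Since Q (5.1×10⁻¹³) is less than Ksp (7.4×10⁻¹¹), no MgF₂ precipitates.

No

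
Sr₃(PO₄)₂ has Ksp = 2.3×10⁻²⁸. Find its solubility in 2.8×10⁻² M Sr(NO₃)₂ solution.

Sr₃(PO₄)₂(s) ⇌ 3 Sr²⁺(aq) + 2 PO₄³⁻(aq)
Sr²⁺ is already present at 2.8×10⁻² M. If s mol/L of Sr₃(PO₄)₂ dissolves, [PO₄³⁻] = 2s while [Sr²⁺] ≈ 2.8×10⁻² M.
Ksp = [Sr²⁺]^3[PO₄³⁻]^2 = (2.8×10⁻²)^3(2s)^2
(2s)^2 = 2.3×10⁻²⁸ / (2.8×10⁻²)^3 = 1.0×10⁻²³
s = 1.6×10⁻¹² M

1.6×10⁻¹² M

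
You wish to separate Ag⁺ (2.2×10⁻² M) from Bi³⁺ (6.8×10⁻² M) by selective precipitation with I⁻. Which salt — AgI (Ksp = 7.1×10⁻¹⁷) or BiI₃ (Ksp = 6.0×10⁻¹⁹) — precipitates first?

The threshold for precipitation is Q = Ksp.
For AgI: [I⁻] = (Ksp/[Ag⁺]) = 3.2×10⁻¹⁵ M
For BiI₃: [I⁻] = (Ksp/[Bi³⁺])^(1/3) = 2.1×10⁻⁶ M
AgI requires the lower [I⁻], so it precipitates first.

AgI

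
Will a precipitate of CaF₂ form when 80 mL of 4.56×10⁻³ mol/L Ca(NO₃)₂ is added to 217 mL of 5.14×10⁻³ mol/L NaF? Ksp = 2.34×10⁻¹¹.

After mixing, V = 80 mL + 217 mL = 297 mL.
[Ca²⁺] = (4.56×10⁻³)(80)/297 = 1.23×10⁻³ mol/L
[F⁻] = (5.14×10⁻³)(217)/297 = 3.76×10⁻³ mol/L
Q = [Ca²⁺][F⁻]^2 = 1.73×10⁻⁸
Because Q > Ksp (1.73×10⁻⁸ vs 2.34×10⁻¹¹), a precipitate of CaF₂ forms.

Yes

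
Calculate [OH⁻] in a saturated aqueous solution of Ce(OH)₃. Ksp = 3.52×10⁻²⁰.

Ce(OH)₃(s) ⇌ Ce³⁺(aq) + 3 OH⁻(aq)
If s mol/L of Ce(OH)₃ dissolves, [Ce³⁺] = s and [OH⁻] = 3s.
Ksp = [Ce³⁺][OH⁻]^3 = s · (3s)^3 = 27s^4 = 3.52×10⁻²⁰
s = 6.01×10⁻⁶ mol/L
[OH⁻] = 3s = 1.80×10⁻⁵ mol/L

1.80×10⁻⁵ M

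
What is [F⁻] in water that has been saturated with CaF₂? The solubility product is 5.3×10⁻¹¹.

CaF₂(s) ⇌ Ca²⁺(aq) + 2 F⁻(aq)
If s mol/L of CaF₂ dissolves, [Ca²⁺] = s and [F⁻] = 2s.
Ksp = [Ca²⁺][F⁻]^2 = s · (2s)^2 = 4s^3 = 5.3×10⁻¹¹
s = 2.4×10⁻⁴ mol/L
[F⁻] = 2s = 4.7×10⁻⁴ mol/L

4.7×10⁻⁴ M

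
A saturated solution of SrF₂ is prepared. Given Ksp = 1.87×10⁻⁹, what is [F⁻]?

1.55×10⁻³ M

SrF₂(s) ⇌ Sr²⁺(aq) + 2 F⁻(aq)
Let s be the molar solubility. Then [Sr²⁺] = s and [F⁻] = 2s.
Ksp = [Sr²⁺][F⁻]^2 = s · (2s)^2 = 4s^3 = 1.87×10⁻⁹
s = 7.76×10⁻⁴ M
[F⁻] = 2s = 1.55×10⁻³ M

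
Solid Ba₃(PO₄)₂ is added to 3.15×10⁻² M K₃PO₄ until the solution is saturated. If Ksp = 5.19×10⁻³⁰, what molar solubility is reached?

Ba₃(PO₄)₂(s) ⇌ 3 Ba²⁺(aq) + 2 PO₄³⁻(aq)
PO₄³⁻ is already present at 3.15×10⁻² M. If s mol/L of Ba₃(PO₄)₂ dissolves, [Ba²⁺] = 3s while [PO₄³⁻] ≈ 3.15×10⁻² M.
Ksp = [Ba²⁺]^3[PO₄³⁻]^2 = (3s)^3(3.15×10⁻²)^2
(3s)^3 = 5.19×10⁻³⁰ / (3.15×10⁻²)^2 = 5.23×10⁻²⁷
s = 5.79×10⁻¹⁰ M

5.79×10⁻¹⁰ M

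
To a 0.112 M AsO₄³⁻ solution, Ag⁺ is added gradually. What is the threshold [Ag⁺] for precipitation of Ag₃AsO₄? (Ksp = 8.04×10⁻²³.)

8.95×10⁻⁸ M

Precipitation begins when Q = Ksp.
Ag₃AsO₄(s) ⇌ 3 Ag⁺(aq) + AsO₄³⁻(aq)
Ksp = [Ag⁺]^3[AsO₄³⁻] = [Ag⁺]^3(0.112)
[Ag⁺]^3 = 8.04×10⁻²³ / (0.112) = 7.18×10⁻²²
[Ag⁺] = 8.95×10⁻⁸ M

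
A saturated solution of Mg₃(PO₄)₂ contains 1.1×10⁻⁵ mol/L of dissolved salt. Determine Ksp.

Mg₃(PO₄)₂(s) ⇌ 3 Mg²⁺(aq) + 2 PO₄³⁻(aq)
With molar solubility s: [Mg²⁺] = 3s, [PO₄³⁻] = 2s.
Ksp = [Mg²⁺]^3[PO₄³⁻]^2 = (3s)^3 · (2s)^2 = 108s^5
Ksp = 108 × (1.1×10⁻⁵)^5 = 1.7×10⁻²³

Ksp = 1.7×10⁻²³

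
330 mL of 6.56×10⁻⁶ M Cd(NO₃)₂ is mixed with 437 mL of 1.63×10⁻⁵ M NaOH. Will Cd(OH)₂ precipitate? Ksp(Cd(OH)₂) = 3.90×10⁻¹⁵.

Total volume after mixing = 330 + 437 = 767 mL.
[Cd²⁺] = (6.56×10⁻⁶)(330)/767 = 2.82×10⁻⁶ M
[OH⁻] = (1.63×10⁻⁵)(437)/767 = 9.29×10⁻⁶ M
Q = [Cd²⁺][OH⁻]^2 = 2.43×10⁻¹⁶
Since Q (2.43×10⁻¹⁶) is less than Ksp (3.90×10⁻¹⁵), no Cd(OH)₂ precipitates.

No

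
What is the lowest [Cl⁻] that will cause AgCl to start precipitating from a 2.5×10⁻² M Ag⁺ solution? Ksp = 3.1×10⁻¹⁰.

Precipitation begins when Q = Ksp.
AgCl(s) ⇌ Ag⁺(aq) + Cl⁻(aq)
Ksp = [Ag⁺][Cl⁻] = [Cl⁻](2.5×10⁻²)
[Cl⁻] = 3.1×10⁻¹⁰ / (2.5×10⁻²) = 1.2×10⁻⁸
[Cl⁻] = 1.2×10⁻⁸ M

1.2×10⁻⁸ M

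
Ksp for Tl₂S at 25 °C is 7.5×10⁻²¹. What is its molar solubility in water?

1.2×10⁻⁷ M

Tl₂S(s) ⇌ 2 Tl⁺(aq) + S²⁻(aq)
For each mole of Tl₂S that dissolves per liter, [Tl⁺] = 2s and [S²⁻] = s; let s denote this solubility.
Ksp = [Tl⁺]^2[S²⁻] = (2s)^2 · s = 4s^3
4s^3 = 7.5×10⁻²¹  ⇒  s^3 = 1.9×10⁻²¹
s = (1.9×10⁻²¹)^(1/3) = 1.2×10⁻⁷ mol L⁻¹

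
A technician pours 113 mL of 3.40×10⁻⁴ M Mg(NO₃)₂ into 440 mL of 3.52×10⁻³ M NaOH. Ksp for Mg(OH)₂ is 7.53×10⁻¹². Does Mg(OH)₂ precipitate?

The combined volume is 553 mL.
[Mg²⁺] = (3.40×10⁻⁴)(113)/553 = 6.95×10⁻⁵ M
[OH⁻] = (3.52×10⁻³)(440)/553 = 2.80×10⁻³ M
Q = [Mg²⁺][OH⁻]^2 = 5.45×10⁻¹⁰
Q = 5.45×10⁻¹⁰ > Ksp = 7.53×10⁻¹², so the solution is supersaturated and Mg(OH)₂ precipitates.

Yes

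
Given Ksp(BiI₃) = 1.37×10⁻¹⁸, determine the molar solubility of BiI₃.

1.50×10⁻⁵ M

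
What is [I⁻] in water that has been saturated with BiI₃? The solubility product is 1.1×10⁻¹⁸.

BiI₃(s) ⇌ Bi³⁺(aq) + 3 I⁻(aq)
Call the molar solubility s, so that [Bi³⁺] = s and [I⁻] = 3s.
Ksp = [Bi³⁺][I⁻]^3 = s · (3s)^3 = 27s^4 = 1.1×10⁻¹⁸
s = 1.4×10⁻⁵ mol/L
[I⁻] = 3s = 4.3×10⁻⁵ mol/L

4.3×10⁻⁵ M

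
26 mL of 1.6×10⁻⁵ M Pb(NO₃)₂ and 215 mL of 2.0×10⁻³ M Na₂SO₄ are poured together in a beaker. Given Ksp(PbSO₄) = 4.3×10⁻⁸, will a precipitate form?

No

Total volume after mixing = 26 + 215 = 241 mL.
[Pb²⁺] = (1.6×10⁻⁵)(26)/241 = 1.7×10⁻⁶ M
[SO₄²⁻] = (2.0×10⁻³)(215)/241 = 1.8×10⁻³ M
Q = [Pb²⁺][SO₄²⁻] = 3.1×10⁻⁹
Q = 3.1×10⁻⁹ < Ksp = 4.3×10⁻⁸, so the solution is unsaturated and no precipitate forms.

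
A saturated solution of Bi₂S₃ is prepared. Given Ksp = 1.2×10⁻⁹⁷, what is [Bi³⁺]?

3.2×10⁻²⁰ M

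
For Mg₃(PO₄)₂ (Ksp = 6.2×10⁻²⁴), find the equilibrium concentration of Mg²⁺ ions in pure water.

2.7×10⁻⁵ M

Mg₃(PO₄)₂(s) ⇌ 3 Mg²⁺(aq) + 2 PO₄³⁻(aq)
If s mol/L of Mg₃(PO₄)₂ dissolves, [Mg²⁺] = 3s and [PO₄³⁻] = 2s.
Ksp = [Mg²⁺]^3[PO₄³⁻]^2 = (3s)^3 · (2s)^2 = 108s^5 = 6.2×10⁻²⁴
s = 8.9×10⁻⁶ M
[Mg²⁺] = 3s = 2.7×10⁻⁵ M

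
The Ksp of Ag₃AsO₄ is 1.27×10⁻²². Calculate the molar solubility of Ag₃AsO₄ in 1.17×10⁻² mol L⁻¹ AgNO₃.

Ag₃AsO₄(s) ⇌ 3 Ag⁺(aq) + AsO₄³⁻(aq)
The solution already contains Ag⁺ at 1.17×10⁻² mol L⁻¹. Let s be the molar solubility of Ag₃AsO₄.
[Ag⁺] ≈ 1.17×10⁻² mol L⁻¹ (common ion dominates); [AsO₄³⁻] = s.
Ksp = [Ag⁺]^3[AsO₄³⁻] = (1.17×10⁻²)^3s
s = 1.27×10⁻²² / (1.17×10⁻²)^3 = 7.93×10⁻¹⁷
s = 7.93×10⁻¹⁷ mol L⁻¹

7.93×10⁻¹⁷ M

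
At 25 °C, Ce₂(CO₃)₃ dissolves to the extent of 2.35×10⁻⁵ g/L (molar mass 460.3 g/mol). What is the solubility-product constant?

Ksp = 3.75×10⁻³⁵

Molar solubility s = (2.35×10⁻⁵ g/L) / (460.3 g/mol) = 5.1054×10⁻⁸ mol/L
Ce₂(CO₃)₃(s) ⇌ 2 Ce³⁺(aq) + 3 CO₃²⁻(aq)
For each mole of Ce₂(CO₃)₃ that dissolves per liter, [Ce³⁺] = 2s and [CO₃²⁻] = 3s; let s denote this solubility.
Ksp = [Ce³⁺]^2[CO₃²⁻]^3 = (2s)^2 · (3s)^3 = 108s^5
Ksp = 108 × (5.1054×10⁻⁸)^5 = 3.75×10⁻³⁵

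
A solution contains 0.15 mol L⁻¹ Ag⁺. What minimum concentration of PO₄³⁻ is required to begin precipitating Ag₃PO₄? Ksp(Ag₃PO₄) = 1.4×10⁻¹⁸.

4.1×10⁻¹⁶ M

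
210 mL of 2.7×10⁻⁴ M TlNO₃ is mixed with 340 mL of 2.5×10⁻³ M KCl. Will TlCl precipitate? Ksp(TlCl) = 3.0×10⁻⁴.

Total volume after mixing = 210 + 340 = 550 mL.
[Tl⁺] = (2.7×10⁻⁴)(210)/550 = 1.0×10⁻⁴ M
[Cl⁻] = (2.5×10⁻³)(340)/550 = 1.5×10⁻³ M
Q = [Tl⁺][Cl⁻] = 1.6×10⁻⁷
Q = 1.6×10⁻⁷ < Ksp = 3.0×10⁻⁴, so the solution is unsaturated and no precipitate forms.

No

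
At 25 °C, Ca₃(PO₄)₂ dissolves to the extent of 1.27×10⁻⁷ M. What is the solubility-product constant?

Ksp = 3.57×10⁻³³

Ca₃(PO₄)₂(s) ⇌ 3 Ca²⁺(aq) + 2 PO₄³⁻(aq)
Call the molar solubility s, so that [Ca²⁺] = 3s and [PO₄³⁻] = 2s.
Ksp = [Ca²⁺]^3[PO₄³⁻]^2 = (3s)^3 · (2s)^2 = 108s^5
Ksp = 108 × (1.27×10⁻⁷)^5 = 3.57×10⁻³³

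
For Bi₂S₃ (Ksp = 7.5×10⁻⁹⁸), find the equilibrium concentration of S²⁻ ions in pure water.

Bi₂S₃(s) ⇌ 2 Bi³⁺(aq) + 3 S²⁻(aq)
Call the molar solubility s, so that [Bi³⁺] = 2s and [S²⁻] = 3s.
Ksp = [Bi³⁺]^2[S²⁻]^3 = (2s)^2 · (3s)^3 = 108s^5 = 7.5×10⁻⁹⁸
s = 1.5×10⁻²⁰ mol L⁻¹
[S²⁻] = 3s = 4.4×10⁻²⁰ mol L⁻¹

4.4×10⁻²⁰ M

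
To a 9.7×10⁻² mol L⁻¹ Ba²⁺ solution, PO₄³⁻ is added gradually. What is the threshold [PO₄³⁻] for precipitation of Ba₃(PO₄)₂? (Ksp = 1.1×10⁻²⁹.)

The threshold for precipitation is Q = Ksp.
Ba₃(PO₄)₂(s) ⇌ 3 Ba²⁺(aq) + 2 PO₄³⁻(aq)
Ksp = [Ba²⁺]^3[PO₄³⁻]^2 = [PO₄³⁻]^2(9.7×10⁻²)^3
[PO₄³⁻]^2 = 1.1×10⁻²⁹ / (9.7×10⁻²)^3 = 1.2×10⁻²⁶
[PO₄³⁻] = 1.1×10⁻¹³ mol L⁻¹

1.1×10⁻¹³ M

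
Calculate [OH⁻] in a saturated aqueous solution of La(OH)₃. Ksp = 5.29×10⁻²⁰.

2.00×10⁻⁵ M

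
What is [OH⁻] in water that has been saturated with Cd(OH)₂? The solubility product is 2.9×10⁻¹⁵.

1.8×10⁻⁵ M

Cd(OH)₂(s) ⇌ Cd²⁺(aq) + 2 OH⁻(aq)
If s mol/L of Cd(OH)₂ dissolves, [Cd²⁺] = s and [OH⁻] = 2s.
Ksp = [Cd²⁺][OH⁻]^2 = s · (2s)^2 = 4s^3 = 2.9×10⁻¹⁵
s = 9.0×10⁻⁶ M
[OH⁻] = 2s = 1.8×10⁻⁵ M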